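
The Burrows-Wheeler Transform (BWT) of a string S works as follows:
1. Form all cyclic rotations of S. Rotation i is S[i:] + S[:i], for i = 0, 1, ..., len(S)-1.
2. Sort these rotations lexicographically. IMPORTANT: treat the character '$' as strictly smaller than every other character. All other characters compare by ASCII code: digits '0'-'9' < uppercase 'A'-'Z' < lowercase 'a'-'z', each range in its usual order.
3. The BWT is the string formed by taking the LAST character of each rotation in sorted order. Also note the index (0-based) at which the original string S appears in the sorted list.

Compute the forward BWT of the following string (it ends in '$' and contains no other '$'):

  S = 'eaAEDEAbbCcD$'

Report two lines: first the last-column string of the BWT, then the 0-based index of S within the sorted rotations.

All 13 rotations (rotation i = S[i:]+S[:i]):
  rot[0] = eaAEDEAbbCcD$
  rot[1] = aAEDEAbbCcD$e
  rot[2] = AEDEAbbCcD$ea
  rot[3] = EDEAbbCcD$eaA
  rot[4] = DEAbbCcD$eaAE
  rot[5] = EAbbCcD$eaAED
  rot[6] = AbbCcD$eaAEDE
  rot[7] = bbCcD$eaAEDEA
  rot[8] = bCcD$eaAEDEAb
  rot[9] = CcD$eaAEDEAbb
  rot[10] = cD$eaAEDEAbbC
  rot[11] = D$eaAEDEAbbCc
  rot[12] = $eaAEDEAbbCcD
Sorted (with $ < everything):
  sorted[0] = $eaAEDEAbbCcD  (last char: 'D')
  sorted[1] = AEDEAbbCcD$ea  (last char: 'a')
  sorted[2] = AbbCcD$eaAEDE  (last char: 'E')
  sorted[3] = CcD$eaAEDEAbb  (last char: 'b')
  sorted[4] = D$eaAEDEAbbCc  (last char: 'c')
  sorted[5] = DEAbbCcD$eaAE  (last char: 'E')
  sorted[6] = EAbbCcD$eaAED  (last char: 'D')
  sorted[7] = EDEAbbCcD$eaA  (last char: 'A')
  sorted[8] = aAEDEAbbCcD$e  (last char: 'e')
  sorted[9] = bCcD$eaAEDEAb  (last char: 'b')
  sorted[10] = bbCcD$eaAEDEA  (last char: 'A')
  sorted[11] = cD$eaAEDEAbbC  (last char: 'C')
  sorted[12] = eaAEDEAbbCcD$  (last char: '$')
Last column: DaEbcEDAebAC$
Original string S is at sorted index 12

Answer: DaEbcEDAebAC$
12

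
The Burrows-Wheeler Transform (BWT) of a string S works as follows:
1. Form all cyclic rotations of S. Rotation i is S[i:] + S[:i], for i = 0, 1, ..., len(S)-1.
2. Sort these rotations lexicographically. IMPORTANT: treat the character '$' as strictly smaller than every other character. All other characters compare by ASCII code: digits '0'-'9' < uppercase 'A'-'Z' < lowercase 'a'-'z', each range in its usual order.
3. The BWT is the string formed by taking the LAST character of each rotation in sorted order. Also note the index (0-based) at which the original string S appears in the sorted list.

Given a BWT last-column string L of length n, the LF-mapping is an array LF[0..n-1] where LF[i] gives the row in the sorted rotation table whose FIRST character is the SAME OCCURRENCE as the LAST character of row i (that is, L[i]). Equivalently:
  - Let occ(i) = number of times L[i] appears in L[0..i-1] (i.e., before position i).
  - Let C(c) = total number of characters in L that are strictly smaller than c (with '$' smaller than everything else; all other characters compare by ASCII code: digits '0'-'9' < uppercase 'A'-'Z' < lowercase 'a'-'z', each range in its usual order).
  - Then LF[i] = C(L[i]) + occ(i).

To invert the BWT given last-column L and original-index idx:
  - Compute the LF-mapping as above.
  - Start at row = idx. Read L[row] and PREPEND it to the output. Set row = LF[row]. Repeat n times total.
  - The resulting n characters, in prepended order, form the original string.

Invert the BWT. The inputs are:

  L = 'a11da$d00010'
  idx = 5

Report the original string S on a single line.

LF mapping: 8 5 6 10 9 0 11 1 2 3 7 4
Walk LF starting at row 5, prepending L[row]:
  step 1: row=5, L[5]='$', prepend. Next row=LF[5]=0
  step 2: row=0, L[0]='a', prepend. Next row=LF[0]=8
  step 3: row=8, L[8]='0', prepend. Next row=LF[8]=2
  step 4: row=2, L[2]='1', prepend. Next row=LF[2]=6
  step 5: row=6, L[6]='d', prepend. Next row=LF[6]=11
  step 6: row=11, L[11]='0', prepend. Next row=LF[11]=4
  step 7: row=4, L[4]='a', prepend. Next row=LF[4]=9
  step 8: row=9, L[9]='0', prepend. Next row=LF[9]=3
  step 9: row=3, L[3]='d', prepend. Next row=LF[3]=10
  step 10: row=10, L[10]='1', prepend. Next row=LF[10]=7
  step 11: row=7, L[7]='0', prepend. Next row=LF[7]=1
  step 12: row=1, L[1]='1', prepend. Next row=LF[1]=5
Reversed output: 101d0a0d10a$

Answer: 101d0a0d10a$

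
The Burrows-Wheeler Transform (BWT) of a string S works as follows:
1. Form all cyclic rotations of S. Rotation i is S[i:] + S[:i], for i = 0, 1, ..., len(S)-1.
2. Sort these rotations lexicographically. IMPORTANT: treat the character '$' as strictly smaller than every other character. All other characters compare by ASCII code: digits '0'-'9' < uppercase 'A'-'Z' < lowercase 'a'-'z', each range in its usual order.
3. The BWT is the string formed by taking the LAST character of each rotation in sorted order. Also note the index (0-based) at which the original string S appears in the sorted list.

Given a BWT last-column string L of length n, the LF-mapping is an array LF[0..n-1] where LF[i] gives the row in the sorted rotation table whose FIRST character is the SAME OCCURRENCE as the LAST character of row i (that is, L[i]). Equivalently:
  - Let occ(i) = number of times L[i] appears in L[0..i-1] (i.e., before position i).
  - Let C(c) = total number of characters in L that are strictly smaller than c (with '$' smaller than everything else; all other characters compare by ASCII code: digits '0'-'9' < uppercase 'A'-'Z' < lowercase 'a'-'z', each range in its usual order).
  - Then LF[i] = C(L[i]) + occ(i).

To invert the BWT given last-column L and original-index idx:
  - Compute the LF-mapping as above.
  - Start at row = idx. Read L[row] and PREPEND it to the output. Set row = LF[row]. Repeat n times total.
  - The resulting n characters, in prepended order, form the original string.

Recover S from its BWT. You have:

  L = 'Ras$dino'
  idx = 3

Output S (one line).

Answer: dinosaR$

Derivation:
LF mapping: 1 2 7 0 3 4 5 6
Walk LF starting at row 3, prepending L[row]:
  step 1: row=3, L[3]='$', prepend. Next row=LF[3]=0
  step 2: row=0, L[0]='R', prepend. Next row=LF[0]=1
  step 3: row=1, L[1]='a', prepend. Next row=LF[1]=2
  step 4: row=2, L[2]='s', prepend. Next row=LF[2]=7
  step 5: row=7, L[7]='o', prepend. Next row=LF[7]=6
  step 6: row=6, L[6]='n', prepend. Next row=LF[6]=5
  step 7: row=5, L[5]='i', prepend. Next row=LF[5]=4
  step 8: row=4, L[4]='d', prepend. Next row=LF[4]=3
Reversed output: dinosaR$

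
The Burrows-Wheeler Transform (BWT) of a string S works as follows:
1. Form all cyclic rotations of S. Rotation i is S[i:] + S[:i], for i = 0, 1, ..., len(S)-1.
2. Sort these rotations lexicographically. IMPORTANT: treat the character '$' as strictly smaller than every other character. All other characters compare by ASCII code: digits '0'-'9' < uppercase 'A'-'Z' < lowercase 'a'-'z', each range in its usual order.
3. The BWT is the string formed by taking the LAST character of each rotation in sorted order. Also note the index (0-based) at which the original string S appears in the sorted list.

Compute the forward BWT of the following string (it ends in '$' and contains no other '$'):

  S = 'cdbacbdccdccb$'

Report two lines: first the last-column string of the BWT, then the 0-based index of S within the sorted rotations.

Answer: bbcdccadd$cccb
9

Derivation:
All 14 rotations (rotation i = S[i:]+S[:i]):
  rot[0] = cdbacbdccdccb$
  rot[1] = dbacbdccdccb$c
  rot[2] = bacbdccdccb$cd
  rot[3] = acbdccdccb$cdb
  rot[4] = cbdccdccb$cdba
  rot[5] = bdccdccb$cdbac
  rot[6] = dccdccb$cdbacb
  rot[7] = ccdccb$cdbacbd
  rot[8] = cdccb$cdbacbdc
  rot[9] = dccb$cdbacbdcc
  rot[10] = ccb$cdbacbdccd
  rot[11] = cb$cdbacbdccdc
  rot[12] = b$cdbacbdccdcc
  rot[13] = $cdbacbdccdccb
Sorted (with $ < everything):
  sorted[0] = $cdbacbdccdccb  (last char: 'b')
  sorted[1] = acbdccdccb$cdb  (last char: 'b')
  sorted[2] = b$cdbacbdccdcc  (last char: 'c')
  sorted[3] = bacbdccdccb$cd  (last char: 'd')
  sorted[4] = bdccdccb$cdbac  (last char: 'c')
  sorted[5] = cb$cdbacbdccdc  (last char: 'c')
  sorted[6] = cbdccdccb$cdba  (last char: 'a')
  sorted[7] = ccb$cdbacbdccd  (last char: 'd')
  sorted[8] = ccdccb$cdbacbd  (last char: 'd')
  sorted[9] = cdbacbdccdccb$  (last char: '$')
  sorted[10] = cdccb$cdbacbdc  (last char: 'c')
  sorted[11] = dbacbdccdccb$c  (last char: 'c')
  sorted[12] = dccb$cdbacbdcc  (last char: 'c')
  sorted[13] = dccdccb$cdbacb  (last char: 'b')
Last column: bbcdccadd$cccb
Original string S is at sorted index 9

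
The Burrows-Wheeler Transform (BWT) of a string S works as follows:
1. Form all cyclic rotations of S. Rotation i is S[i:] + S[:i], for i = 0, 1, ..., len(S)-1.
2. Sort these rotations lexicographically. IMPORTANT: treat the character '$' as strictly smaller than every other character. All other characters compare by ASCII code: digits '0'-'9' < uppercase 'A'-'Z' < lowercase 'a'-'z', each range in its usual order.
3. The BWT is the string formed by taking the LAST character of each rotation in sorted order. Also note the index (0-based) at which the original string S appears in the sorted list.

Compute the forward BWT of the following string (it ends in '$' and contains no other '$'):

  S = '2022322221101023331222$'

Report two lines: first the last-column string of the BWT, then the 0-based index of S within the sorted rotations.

Answer: 212110232$2221230203232
9

Derivation:
All 23 rotations (rotation i = S[i:]+S[:i]):
  rot[0] = 2022322221101023331222$
  rot[1] = 022322221101023331222$2
  rot[2] = 22322221101023331222$20
  rot[3] = 2322221101023331222$202
  rot[4] = 322221101023331222$2022
  rot[5] = 22221101023331222$20223
  rot[6] = 2221101023331222$202232
  rot[7] = 221101023331222$2022322
  rot[8] = 21101023331222$20223222
  rot[9] = 1101023331222$202232222
  rot[10] = 101023331222$2022322221
  rot[11] = 01023331222$20223222211
  rot[12] = 1023331222$202232222110
  rot[13] = 023331222$2022322221101
  rot[14] = 23331222$20223222211010
  rot[15] = 3331222$202232222110102
  rot[16] = 331222$2022322221101023
  rot[17] = 31222$20223222211010233
  rot[18] = 1222$202232222110102333
  rot[19] = 222$2022322221101023331
  rot[20] = 22$20223222211010233312
  rot[21] = 2$202232222110102333122
  rot[22] = $2022322221101023331222
Sorted (with $ < everything):
  sorted[0] = $2022322221101023331222  (last char: '2')
  sorted[1] = 01023331222$20223222211  (last char: '1')
  sorted[2] = 022322221101023331222$2  (last char: '2')
  sorted[3] = 023331222$2022322221101  (last char: '1')
  sorted[4] = 101023331222$2022322221  (last char: '1')
  sorted[5] = 1023331222$202232222110  (last char: '0')
  sorted[6] = 1101023331222$202232222  (last char: '2')
  sorted[7] = 1222$202232222110102333  (last char: '3')
  sorted[8] = 2$202232222110102333122  (last char: '2')
  sorted[9] = 2022322221101023331222$  (last char: '$')
  sorted[10] = 21101023331222$20223222  (last char: '2')
  sorted[11] = 22$20223222211010233312  (last char: '2')
  sorted[12] = 221101023331222$2022322  (last char: '2')
  sorted[13] = 222$2022322221101023331  (last char: '1')
  sorted[14] = 2221101023331222$202232  (last char: '2')
  sorted[15] = 22221101023331222$20223  (last char: '3')
  sorted[16] = 22322221101023331222$20  (last char: '0')
  sorted[17] = 2322221101023331222$202  (last char: '2')
  sorted[18] = 23331222$20223222211010  (last char: '0')
  sorted[19] = 31222$20223222211010233  (last char: '3')
  sorted[20] = 322221101023331222$2022  (last char: '2')
  sorted[21] = 331222$2022322221101023  (last char: '3')
  sorted[22] = 3331222$202232222110102  (last char: '2')
Last column: 212110232$2221230203232
Original string S is at sorted index 9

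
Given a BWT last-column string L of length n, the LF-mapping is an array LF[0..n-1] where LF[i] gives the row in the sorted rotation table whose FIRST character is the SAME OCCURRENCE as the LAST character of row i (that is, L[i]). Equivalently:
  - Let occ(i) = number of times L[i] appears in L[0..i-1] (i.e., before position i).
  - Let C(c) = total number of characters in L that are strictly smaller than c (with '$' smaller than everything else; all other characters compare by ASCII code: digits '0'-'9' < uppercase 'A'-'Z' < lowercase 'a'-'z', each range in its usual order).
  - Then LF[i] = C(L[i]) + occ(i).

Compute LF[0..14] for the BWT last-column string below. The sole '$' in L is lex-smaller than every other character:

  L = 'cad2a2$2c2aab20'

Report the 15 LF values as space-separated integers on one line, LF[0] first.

Char counts: '$':1, '0':1, '2':5, 'a':4, 'b':1, 'c':2, 'd':1
C (first-col start): C('$')=0, C('0')=1, C('2')=2, C('a')=7, C('b')=11, C('c')=12, C('d')=14
L[0]='c': occ=0, LF[0]=C('c')+0=12+0=12
L[1]='a': occ=0, LF[1]=C('a')+0=7+0=7
L[2]='d': occ=0, LF[2]=C('d')+0=14+0=14
L[3]='2': occ=0, LF[3]=C('2')+0=2+0=2
L[4]='a': occ=1, LF[4]=C('a')+1=7+1=8
L[5]='2': occ=1, LF[5]=C('2')+1=2+1=3
L[6]='$': occ=0, LF[6]=C('$')+0=0+0=0
L[7]='2': occ=2, LF[7]=C('2')+2=2+2=4
L[8]='c': occ=1, LF[8]=C('c')+1=12+1=13
L[9]='2': occ=3, LF[9]=C('2')+3=2+3=5
L[10]='a': occ=2, LF[10]=C('a')+2=7+2=9
L[11]='a': occ=3, LF[11]=C('a')+3=7+3=10
L[12]='b': occ=0, LF[12]=C('b')+0=11+0=11
L[13]='2': occ=4, LF[13]=C('2')+4=2+4=6
L[14]='0': occ=0, LF[14]=C('0')+0=1+0=1

Answer: 12 7 14 2 8 3 0 4 13 5 9 10 11 6 1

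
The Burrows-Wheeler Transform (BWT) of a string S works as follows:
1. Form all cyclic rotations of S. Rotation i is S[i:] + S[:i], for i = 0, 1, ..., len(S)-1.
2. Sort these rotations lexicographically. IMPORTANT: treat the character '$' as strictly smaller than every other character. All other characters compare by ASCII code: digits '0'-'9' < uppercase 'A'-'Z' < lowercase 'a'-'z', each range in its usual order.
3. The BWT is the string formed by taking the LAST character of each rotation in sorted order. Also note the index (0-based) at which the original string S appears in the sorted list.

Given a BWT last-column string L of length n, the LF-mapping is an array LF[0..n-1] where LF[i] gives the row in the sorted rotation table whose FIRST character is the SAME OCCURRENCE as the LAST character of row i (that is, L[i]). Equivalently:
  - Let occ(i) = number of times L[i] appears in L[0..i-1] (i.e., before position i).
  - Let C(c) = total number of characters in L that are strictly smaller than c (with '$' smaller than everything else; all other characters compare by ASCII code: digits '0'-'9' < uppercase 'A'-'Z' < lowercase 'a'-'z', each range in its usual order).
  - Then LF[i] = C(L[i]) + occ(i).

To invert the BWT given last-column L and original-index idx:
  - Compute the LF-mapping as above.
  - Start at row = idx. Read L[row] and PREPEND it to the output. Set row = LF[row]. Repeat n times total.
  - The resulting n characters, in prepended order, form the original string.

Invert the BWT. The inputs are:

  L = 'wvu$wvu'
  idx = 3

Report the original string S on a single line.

LF mapping: 5 3 1 0 6 4 2
Walk LF starting at row 3, prepending L[row]:
  step 1: row=3, L[3]='$', prepend. Next row=LF[3]=0
  step 2: row=0, L[0]='w', prepend. Next row=LF[0]=5
  step 3: row=5, L[5]='v', prepend. Next row=LF[5]=4
  step 4: row=4, L[4]='w', prepend. Next row=LF[4]=6
  step 5: row=6, L[6]='u', prepend. Next row=LF[6]=2
  step 6: row=2, L[2]='u', prepend. Next row=LF[2]=1
  step 7: row=1, L[1]='v', prepend. Next row=LF[1]=3
Reversed output: vuuwvw$

Answer: vuuwvw$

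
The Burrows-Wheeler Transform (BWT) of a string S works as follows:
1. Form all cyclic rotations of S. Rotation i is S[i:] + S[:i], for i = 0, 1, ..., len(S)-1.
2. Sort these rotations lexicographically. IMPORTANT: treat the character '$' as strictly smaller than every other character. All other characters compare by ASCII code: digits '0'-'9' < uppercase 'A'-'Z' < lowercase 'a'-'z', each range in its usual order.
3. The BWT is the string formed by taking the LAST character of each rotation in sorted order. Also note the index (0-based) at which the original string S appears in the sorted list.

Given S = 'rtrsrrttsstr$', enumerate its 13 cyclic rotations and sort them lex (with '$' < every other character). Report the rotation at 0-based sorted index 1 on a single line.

All 13 rotations (rotation i = S[i:]+S[:i]):
  rot[0] = rtrsrrttsstr$
  rot[1] = trsrrttsstr$r
  rot[2] = rsrrttsstr$rt
  rot[3] = srrttsstr$rtr
  rot[4] = rrttsstr$rtrs
  rot[5] = rttsstr$rtrsr
  rot[6] = ttsstr$rtrsrr
  rot[7] = tsstr$rtrsrrt
  rot[8] = sstr$rtrsrrtt
  rot[9] = str$rtrsrrtts
  rot[10] = tr$rtrsrrttss
  rot[11] = r$rtrsrrttsst
  rot[12] = $rtrsrrttsstr
Sorted (with $ < everything):
  sorted[0] = $rtrsrrttsstr
  sorted[1] = r$rtrsrrttsst
  sorted[2] = rrttsstr$rtrs
  sorted[3] = rsrrttsstr$rt
  sorted[4] = rtrsrrttsstr$
  sorted[5] = rttsstr$rtrsr
  sorted[6] = srrttsstr$rtr
  sorted[7] = sstr$rtrsrrtt
  sorted[8] = str$rtrsrrtts
  sorted[9] = tr$rtrsrrttss
  sorted[10] = trsrrttsstr$r
  sorted[11] = tsstr$rtrsrrt
  sorted[12] = ttsstr$rtrsrr
sorted[1] = r$rtrsrrttsst

Answer: r$rtrsrrttsst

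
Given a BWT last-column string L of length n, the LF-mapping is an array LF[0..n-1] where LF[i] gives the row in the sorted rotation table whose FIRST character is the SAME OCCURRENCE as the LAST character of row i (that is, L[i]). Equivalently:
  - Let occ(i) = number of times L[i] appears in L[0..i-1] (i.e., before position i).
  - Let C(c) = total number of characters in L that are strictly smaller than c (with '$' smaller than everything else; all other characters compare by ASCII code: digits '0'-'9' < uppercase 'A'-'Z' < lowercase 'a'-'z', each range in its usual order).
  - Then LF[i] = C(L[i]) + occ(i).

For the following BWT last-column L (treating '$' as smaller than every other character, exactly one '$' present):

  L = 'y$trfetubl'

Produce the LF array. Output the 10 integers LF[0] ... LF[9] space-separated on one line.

Char counts: '$':1, 'b':1, 'e':1, 'f':1, 'l':1, 'r':1, 't':2, 'u':1, 'y':1
C (first-col start): C('$')=0, C('b')=1, C('e')=2, C('f')=3, C('l')=4, C('r')=5, C('t')=6, C('u')=8, C('y')=9
L[0]='y': occ=0, LF[0]=C('y')+0=9+0=9
L[1]='$': occ=0, LF[1]=C('$')+0=0+0=0
L[2]='t': occ=0, LF[2]=C('t')+0=6+0=6
L[3]='r': occ=0, LF[3]=C('r')+0=5+0=5
L[4]='f': occ=0, LF[4]=C('f')+0=3+0=3
L[5]='e': occ=0, LF[5]=C('e')+0=2+0=2
L[6]='t': occ=1, LF[6]=C('t')+1=6+1=7
L[7]='u': occ=0, LF[7]=C('u')+0=8+0=8
L[8]='b': occ=0, LF[8]=C('b')+0=1+0=1
L[9]='l': occ=0, LF[9]=C('l')+0=4+0=4

Answer: 9 0 6 5 3 2 7 8 1 4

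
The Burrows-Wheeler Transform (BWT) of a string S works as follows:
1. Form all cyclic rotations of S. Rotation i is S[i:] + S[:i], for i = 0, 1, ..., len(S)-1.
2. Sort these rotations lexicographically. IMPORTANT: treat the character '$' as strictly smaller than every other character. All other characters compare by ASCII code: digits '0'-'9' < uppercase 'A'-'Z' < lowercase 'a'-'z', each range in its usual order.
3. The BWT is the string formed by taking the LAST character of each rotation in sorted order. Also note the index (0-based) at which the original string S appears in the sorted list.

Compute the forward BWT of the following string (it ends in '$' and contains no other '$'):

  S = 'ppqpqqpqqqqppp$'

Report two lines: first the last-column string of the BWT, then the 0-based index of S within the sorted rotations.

All 15 rotations (rotation i = S[i:]+S[:i]):
  rot[0] = ppqpqqpqqqqppp$
  rot[1] = pqpqqpqqqqppp$p
  rot[2] = qpqqpqqqqppp$pp
  rot[3] = pqqpqqqqppp$ppq
  rot[4] = qqpqqqqppp$ppqp
  rot[5] = qpqqqqppp$ppqpq
  rot[6] = pqqqqppp$ppqpqq
  rot[7] = qqqqppp$ppqpqqp
  rot[8] = qqqppp$ppqpqqpq
  rot[9] = qqppp$ppqpqqpqq
  rot[10] = qppp$ppqpqqpqqq
  rot[11] = ppp$ppqpqqpqqqq
  rot[12] = pp$ppqpqqpqqqqp
  rot[13] = p$ppqpqqpqqqqpp
  rot[14] = $ppqpqqpqqqqppp
Sorted (with $ < everything):
  sorted[0] = $ppqpqqpqqqqppp  (last char: 'p')
  sorted[1] = p$ppqpqqpqqqqpp  (last char: 'p')
  sorted[2] = pp$ppqpqqpqqqqp  (last char: 'p')
  sorted[3] = ppp$ppqpqqpqqqq  (last char: 'q')
  sorted[4] = ppqpqqpqqqqppp$  (last char: '$')
  sorted[5] = pqpqqpqqqqppp$p  (last char: 'p')
  sorted[6] = pqqpqqqqppp$ppq  (last char: 'q')
  sorted[7] = pqqqqppp$ppqpqq  (last char: 'q')
  sorted[8] = qppp$ppqpqqpqqq  (last char: 'q')
  sorted[9] = qpqqpqqqqppp$pp  (last char: 'p')
  sorted[10] = qpqqqqppp$ppqpq  (last char: 'q')
  sorted[11] = qqppp$ppqpqqpqq  (last char: 'q')
  sorted[12] = qqpqqqqppp$ppqp  (last char: 'p')
  sorted[13] = qqqppp$ppqpqqpq  (last char: 'q')
  sorted[14] = qqqqppp$ppqpqqp  (last char: 'p')
Last column: pppq$pqqqpqqpqp
Original string S is at sorted index 4

Answer: pppq$pqqqpqqpqp
4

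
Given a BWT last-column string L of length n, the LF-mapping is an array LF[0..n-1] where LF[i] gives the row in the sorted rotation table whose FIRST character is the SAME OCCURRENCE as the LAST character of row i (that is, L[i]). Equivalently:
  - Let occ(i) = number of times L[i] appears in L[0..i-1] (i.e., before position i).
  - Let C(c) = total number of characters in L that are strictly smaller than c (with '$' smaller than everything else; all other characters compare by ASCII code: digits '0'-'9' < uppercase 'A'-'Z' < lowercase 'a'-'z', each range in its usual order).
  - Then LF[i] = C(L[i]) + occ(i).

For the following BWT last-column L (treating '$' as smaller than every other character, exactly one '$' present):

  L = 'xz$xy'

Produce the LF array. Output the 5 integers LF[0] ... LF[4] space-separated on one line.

Char counts: '$':1, 'x':2, 'y':1, 'z':1
C (first-col start): C('$')=0, C('x')=1, C('y')=3, C('z')=4
L[0]='x': occ=0, LF[0]=C('x')+0=1+0=1
L[1]='z': occ=0, LF[1]=C('z')+0=4+0=4
L[2]='$': occ=0, LF[2]=C('$')+0=0+0=0
L[3]='x': occ=1, LF[3]=C('x')+1=1+1=2
L[4]='y': occ=0, LF[4]=C('y')+0=3+0=3

Answer: 1 4 0 2 3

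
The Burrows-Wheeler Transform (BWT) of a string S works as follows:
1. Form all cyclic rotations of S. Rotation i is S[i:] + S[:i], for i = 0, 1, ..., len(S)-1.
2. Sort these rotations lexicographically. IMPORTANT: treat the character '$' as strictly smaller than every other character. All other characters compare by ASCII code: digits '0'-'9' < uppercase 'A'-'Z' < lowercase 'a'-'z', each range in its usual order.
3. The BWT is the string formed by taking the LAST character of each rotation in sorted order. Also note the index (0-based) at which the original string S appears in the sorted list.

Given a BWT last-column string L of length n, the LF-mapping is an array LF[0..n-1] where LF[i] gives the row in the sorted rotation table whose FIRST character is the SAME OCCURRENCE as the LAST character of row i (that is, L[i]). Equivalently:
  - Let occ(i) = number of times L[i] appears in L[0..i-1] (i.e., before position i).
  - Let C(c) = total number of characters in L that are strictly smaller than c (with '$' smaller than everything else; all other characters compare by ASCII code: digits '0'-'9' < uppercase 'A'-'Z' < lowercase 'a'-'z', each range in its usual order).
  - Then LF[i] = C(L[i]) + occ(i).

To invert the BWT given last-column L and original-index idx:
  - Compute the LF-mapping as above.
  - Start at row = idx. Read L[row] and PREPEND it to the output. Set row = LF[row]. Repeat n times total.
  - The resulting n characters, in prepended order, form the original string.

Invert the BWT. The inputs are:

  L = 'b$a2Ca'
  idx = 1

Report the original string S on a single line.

LF mapping: 5 0 3 1 2 4
Walk LF starting at row 1, prepending L[row]:
  step 1: row=1, L[1]='$', prepend. Next row=LF[1]=0
  step 2: row=0, L[0]='b', prepend. Next row=LF[0]=5
  step 3: row=5, L[5]='a', prepend. Next row=LF[5]=4
  step 4: row=4, L[4]='C', prepend. Next row=LF[4]=2
  step 5: row=2, L[2]='a', prepend. Next row=LF[2]=3
  step 6: row=3, L[3]='2', prepend. Next row=LF[3]=1
Reversed output: 2aCab$

Answer: 2aCab$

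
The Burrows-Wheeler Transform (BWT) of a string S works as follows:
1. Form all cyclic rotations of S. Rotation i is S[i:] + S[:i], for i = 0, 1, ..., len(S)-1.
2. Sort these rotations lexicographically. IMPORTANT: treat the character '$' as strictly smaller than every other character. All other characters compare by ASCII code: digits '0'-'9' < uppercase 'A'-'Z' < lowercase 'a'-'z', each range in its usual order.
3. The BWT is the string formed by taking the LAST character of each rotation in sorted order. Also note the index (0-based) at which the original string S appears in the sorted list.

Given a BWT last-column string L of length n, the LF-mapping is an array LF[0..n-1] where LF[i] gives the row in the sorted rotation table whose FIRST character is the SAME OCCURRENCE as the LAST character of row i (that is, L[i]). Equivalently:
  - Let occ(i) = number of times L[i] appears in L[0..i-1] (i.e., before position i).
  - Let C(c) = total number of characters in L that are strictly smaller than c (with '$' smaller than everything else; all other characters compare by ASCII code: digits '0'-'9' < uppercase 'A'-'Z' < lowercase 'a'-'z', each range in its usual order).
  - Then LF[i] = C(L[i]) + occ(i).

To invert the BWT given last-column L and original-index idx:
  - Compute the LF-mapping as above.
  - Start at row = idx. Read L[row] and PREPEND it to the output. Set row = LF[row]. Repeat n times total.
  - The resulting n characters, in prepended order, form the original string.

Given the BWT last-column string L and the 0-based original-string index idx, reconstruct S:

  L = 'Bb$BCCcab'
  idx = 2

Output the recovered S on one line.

Answer: BCCabcbB$

Derivation:
LF mapping: 1 6 0 2 3 4 8 5 7
Walk LF starting at row 2, prepending L[row]:
  step 1: row=2, L[2]='$', prepend. Next row=LF[2]=0
  step 2: row=0, L[0]='B', prepend. Next row=LF[0]=1
  step 3: row=1, L[1]='b', prepend. Next row=LF[1]=6
  step 4: row=6, L[6]='c', prepend. Next row=LF[6]=8
  step 5: row=8, L[8]='b', prepend. Next row=LF[8]=7
  step 6: row=7, L[7]='a', prepend. Next row=LF[7]=5
  step 7: row=5, L[5]='C', prepend. Next row=LF[5]=4
  step 8: row=4, L[4]='C', prepend. Next row=LF[4]=3
  step 9: row=3, L[3]='B', prepend. Next row=LF[3]=2
Reversed output: BCCabcbB$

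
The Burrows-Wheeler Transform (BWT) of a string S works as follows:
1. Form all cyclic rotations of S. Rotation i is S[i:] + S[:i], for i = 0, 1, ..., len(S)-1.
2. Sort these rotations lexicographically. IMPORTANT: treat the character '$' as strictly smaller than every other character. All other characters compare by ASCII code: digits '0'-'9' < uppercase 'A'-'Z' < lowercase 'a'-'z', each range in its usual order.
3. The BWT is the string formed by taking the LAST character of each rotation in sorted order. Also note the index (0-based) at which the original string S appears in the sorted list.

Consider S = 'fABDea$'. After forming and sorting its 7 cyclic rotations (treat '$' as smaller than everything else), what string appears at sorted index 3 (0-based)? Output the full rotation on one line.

All 7 rotations (rotation i = S[i:]+S[:i]):
  rot[0] = fABDea$
  rot[1] = ABDea$f
  rot[2] = BDea$fA
  rot[3] = Dea$fAB
  rot[4] = ea$fABD
  rot[5] = a$fABDe
  rot[6] = $fABDea
Sorted (with $ < everything):
  sorted[0] = $fABDea
  sorted[1] = ABDea$f
  sorted[2] = BDea$fA
  sorted[3] = Dea$fAB
  sorted[4] = a$fABDe
  sorted[5] = ea$fABD
  sorted[6] = fABDea$
sorted[3] = Dea$fAB

Answer: Dea$fAB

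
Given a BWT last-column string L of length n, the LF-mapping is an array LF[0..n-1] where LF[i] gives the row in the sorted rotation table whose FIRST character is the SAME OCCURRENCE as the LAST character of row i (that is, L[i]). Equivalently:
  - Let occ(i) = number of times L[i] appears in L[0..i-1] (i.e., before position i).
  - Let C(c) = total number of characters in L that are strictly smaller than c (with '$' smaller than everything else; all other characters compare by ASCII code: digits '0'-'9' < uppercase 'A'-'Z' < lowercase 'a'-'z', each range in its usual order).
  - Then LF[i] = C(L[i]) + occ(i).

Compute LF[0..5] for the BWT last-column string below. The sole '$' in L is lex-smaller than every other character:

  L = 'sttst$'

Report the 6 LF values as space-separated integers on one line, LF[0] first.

Char counts: '$':1, 's':2, 't':3
C (first-col start): C('$')=0, C('s')=1, C('t')=3
L[0]='s': occ=0, LF[0]=C('s')+0=1+0=1
L[1]='t': occ=0, LF[1]=C('t')+0=3+0=3
L[2]='t': occ=1, LF[2]=C('t')+1=3+1=4
L[3]='s': occ=1, LF[3]=C('s')+1=1+1=2
L[4]='t': occ=2, LF[4]=C('t')+2=3+2=5
L[5]='$': occ=0, LF[5]=C('$')+0=0+0=0

Answer: 1 3 4 2 5 0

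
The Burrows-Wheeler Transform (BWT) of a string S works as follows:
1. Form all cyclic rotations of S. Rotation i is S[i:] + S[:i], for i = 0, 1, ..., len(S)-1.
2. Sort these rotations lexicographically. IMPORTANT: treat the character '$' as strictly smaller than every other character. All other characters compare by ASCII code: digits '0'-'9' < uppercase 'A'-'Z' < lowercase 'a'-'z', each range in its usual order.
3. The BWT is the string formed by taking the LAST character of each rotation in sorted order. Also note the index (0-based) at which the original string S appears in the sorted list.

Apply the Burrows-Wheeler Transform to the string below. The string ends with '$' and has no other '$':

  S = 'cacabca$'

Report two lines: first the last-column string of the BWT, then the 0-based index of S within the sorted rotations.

Answer: acccaba$
7

Derivation:
All 8 rotations (rotation i = S[i:]+S[:i]):
  rot[0] = cacabca$
  rot[1] = acabca$c
  rot[2] = cabca$ca
  rot[3] = abca$cac
  rot[4] = bca$caca
  rot[5] = ca$cacab
  rot[6] = a$cacabc
  rot[7] = $cacabca
Sorted (with $ < everything):
  sorted[0] = $cacabca  (last char: 'a')
  sorted[1] = a$cacabc  (last char: 'c')
  sorted[2] = abca$cac  (last char: 'c')
  sorted[3] = acabca$c  (last char: 'c')
  sorted[4] = bca$caca  (last char: 'a')
  sorted[5] = ca$cacab  (last char: 'b')
  sorted[6] = cabca$ca  (last char: 'a')
  sorted[7] = cacabca$  (last char: '$')
Last column: acccaba$
Original string S is at sorted index 7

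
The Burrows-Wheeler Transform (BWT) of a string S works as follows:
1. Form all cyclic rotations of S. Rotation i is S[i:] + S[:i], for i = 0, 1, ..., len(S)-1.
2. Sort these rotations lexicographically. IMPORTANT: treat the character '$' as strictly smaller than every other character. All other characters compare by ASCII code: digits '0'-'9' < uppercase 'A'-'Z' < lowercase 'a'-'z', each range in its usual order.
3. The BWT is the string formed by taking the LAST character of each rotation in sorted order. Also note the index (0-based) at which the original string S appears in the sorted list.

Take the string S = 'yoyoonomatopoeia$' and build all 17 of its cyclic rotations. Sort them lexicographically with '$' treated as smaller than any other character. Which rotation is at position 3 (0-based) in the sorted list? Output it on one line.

All 17 rotations (rotation i = S[i:]+S[:i]):
  rot[0] = yoyoonomatopoeia$
  rot[1] = oyoonomatopoeia$y
  rot[2] = yoonomatopoeia$yo
  rot[3] = oonomatopoeia$yoy
  rot[4] = onomatopoeia$yoyo
  rot[5] = nomatopoeia$yoyoo
  rot[6] = omatopoeia$yoyoon
  rot[7] = matopoeia$yoyoono
  rot[8] = atopoeia$yoyoonom
  rot[9] = topoeia$yoyoonoma
  rot[10] = opoeia$yoyoonomat
  rot[11] = poeia$yoyoonomato
  rot[12] = oeia$yoyoonomatop
  rot[13] = eia$yoyoonomatopo
  rot[14] = ia$yoyoonomatopoe
  rot[15] = a$yoyoonomatopoei
  rot[16] = $yoyoonomatopoeia
Sorted (with $ < everything):
  sorted[0] = $yoyoonomatopoeia
  sorted[1] = a$yoyoonomatopoei
  sorted[2] = atopoeia$yoyoonom
  sorted[3] = eia$yoyoonomatopo
  sorted[4] = ia$yoyoonomatopoe
  sorted[5] = matopoeia$yoyoono
  sorted[6] = nomatopoeia$yoyoo
  sorted[7] = oeia$yoyoonomatop
  sorted[8] = omatopoeia$yoyoon
  sorted[9] = onomatopoeia$yoyo
  sorted[10] = oonomatopoeia$yoy
  sorted[11] = opoeia$yoyoonomat
  sorted[12] = oyoonomatopoeia$y
  sorted[13] = poeia$yoyoonomato
  sorted[14] = topoeia$yoyoonoma
  sorted[15] = yoonomatopoeia$yo
  sorted[16] = yoyoonomatopoeia$
sorted[3] = eia$yoyoonomatopo

Answer: eia$yoyoonomatopo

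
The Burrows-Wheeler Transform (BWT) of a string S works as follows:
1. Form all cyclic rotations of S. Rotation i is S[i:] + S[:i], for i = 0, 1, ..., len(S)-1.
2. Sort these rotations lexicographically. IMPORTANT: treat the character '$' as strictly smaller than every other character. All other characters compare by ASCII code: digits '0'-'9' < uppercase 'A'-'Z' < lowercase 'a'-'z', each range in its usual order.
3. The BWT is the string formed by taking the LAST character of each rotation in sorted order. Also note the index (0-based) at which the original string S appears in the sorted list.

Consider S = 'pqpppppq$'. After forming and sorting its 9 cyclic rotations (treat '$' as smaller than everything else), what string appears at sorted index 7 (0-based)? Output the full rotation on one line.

All 9 rotations (rotation i = S[i:]+S[:i]):
  rot[0] = pqpppppq$
  rot[1] = qpppppq$p
  rot[2] = pppppq$pq
  rot[3] = ppppq$pqp
  rot[4] = pppq$pqpp
  rot[5] = ppq$pqppp
  rot[6] = pq$pqpppp
  rot[7] = q$pqppppp
  rot[8] = $pqpppppq
Sorted (with $ < everything):
  sorted[0] = $pqpppppq
  sorted[1] = pppppq$pq
  sorted[2] = ppppq$pqp
  sorted[3] = pppq$pqpp
  sorted[4] = ppq$pqppp
  sorted[5] = pq$pqpppp
  sorted[6] = pqpppppq$
  sorted[7] = q$pqppppp
  sorted[8] = qpppppq$p
sorted[7] = q$pqppppp

Answer: q$pqppppp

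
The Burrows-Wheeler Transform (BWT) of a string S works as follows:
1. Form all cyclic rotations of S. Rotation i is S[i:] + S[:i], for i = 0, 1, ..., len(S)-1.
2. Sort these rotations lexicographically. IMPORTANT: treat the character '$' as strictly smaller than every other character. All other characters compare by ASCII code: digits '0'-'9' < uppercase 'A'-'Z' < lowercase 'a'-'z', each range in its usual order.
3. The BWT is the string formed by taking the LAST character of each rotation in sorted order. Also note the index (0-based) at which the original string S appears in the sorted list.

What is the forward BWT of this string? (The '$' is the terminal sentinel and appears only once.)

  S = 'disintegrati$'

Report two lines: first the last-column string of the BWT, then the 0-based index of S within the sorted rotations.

All 13 rotations (rotation i = S[i:]+S[:i]):
  rot[0] = disintegrati$
  rot[1] = isintegrati$d
  rot[2] = sintegrati$di
  rot[3] = integrati$dis
  rot[4] = ntegrati$disi
  rot[5] = tegrati$disin
  rot[6] = egrati$disint
  rot[7] = grati$disinte
  rot[8] = rati$disinteg
  rot[9] = ati$disintegr
  rot[10] = ti$disintegra
  rot[11] = i$disintegrat
  rot[12] = $disintegrati
Sorted (with $ < everything):
  sorted[0] = $disintegrati  (last char: 'i')
  sorted[1] = ati$disintegr  (last char: 'r')
  sorted[2] = disintegrati$  (last char: '$')
  sorted[3] = egrati$disint  (last char: 't')
  sorted[4] = grati$disinte  (last char: 'e')
  sorted[5] = i$disintegrat  (last char: 't')
  sorted[6] = integrati$dis  (last char: 's')
  sorted[7] = isintegrati$d  (last char: 'd')
  sorted[8] = ntegrati$disi  (last char: 'i')
  sorted[9] = rati$disinteg  (last char: 'g')
  sorted[10] = sintegrati$di  (last char: 'i')
  sorted[11] = tegrati$disin  (last char: 'n')
  sorted[12] = ti$disintegra  (last char: 'a')
Last column: ir$tetsdigina
Original string S is at sorted index 2

Answer: ir$tetsdigina
2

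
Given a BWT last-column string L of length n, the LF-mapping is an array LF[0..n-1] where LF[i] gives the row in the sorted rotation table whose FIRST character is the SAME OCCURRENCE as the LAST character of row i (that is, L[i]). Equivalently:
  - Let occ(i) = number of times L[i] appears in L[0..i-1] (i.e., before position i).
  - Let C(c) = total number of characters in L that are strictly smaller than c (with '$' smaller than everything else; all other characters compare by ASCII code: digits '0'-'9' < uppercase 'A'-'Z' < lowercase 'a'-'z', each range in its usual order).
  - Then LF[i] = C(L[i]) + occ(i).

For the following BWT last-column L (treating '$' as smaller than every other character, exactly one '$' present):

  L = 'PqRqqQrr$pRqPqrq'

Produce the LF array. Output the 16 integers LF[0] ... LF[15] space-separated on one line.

Char counts: '$':1, 'P':2, 'Q':1, 'R':2, 'p':1, 'q':6, 'r':3
C (first-col start): C('$')=0, C('P')=1, C('Q')=3, C('R')=4, C('p')=6, C('q')=7, C('r')=13
L[0]='P': occ=0, LF[0]=C('P')+0=1+0=1
L[1]='q': occ=0, LF[1]=C('q')+0=7+0=7
L[2]='R': occ=0, LF[2]=C('R')+0=4+0=4
L[3]='q': occ=1, LF[3]=C('q')+1=7+1=8
L[4]='q': occ=2, LF[4]=C('q')+2=7+2=9
L[5]='Q': occ=0, LF[5]=C('Q')+0=3+0=3
L[6]='r': occ=0, LF[6]=C('r')+0=13+0=13
L[7]='r': occ=1, LF[7]=C('r')+1=13+1=14
L[8]='$': occ=0, LF[8]=C('$')+0=0+0=0
L[9]='p': occ=0, LF[9]=C('p')+0=6+0=6
L[10]='R': occ=1, LF[10]=C('R')+1=4+1=5
L[11]='q': occ=3, LF[11]=C('q')+3=7+3=10
L[12]='P': occ=1, LF[12]=C('P')+1=1+1=2
L[13]='q': occ=4, LF[13]=C('q')+4=7+4=11
L[14]='r': occ=2, LF[14]=C('r')+2=13+2=15
L[15]='q': occ=5, LF[15]=C('q')+5=7+5=12

Answer: 1 7 4 8 9 3 13 14 0 6 5 10 2 11 15 12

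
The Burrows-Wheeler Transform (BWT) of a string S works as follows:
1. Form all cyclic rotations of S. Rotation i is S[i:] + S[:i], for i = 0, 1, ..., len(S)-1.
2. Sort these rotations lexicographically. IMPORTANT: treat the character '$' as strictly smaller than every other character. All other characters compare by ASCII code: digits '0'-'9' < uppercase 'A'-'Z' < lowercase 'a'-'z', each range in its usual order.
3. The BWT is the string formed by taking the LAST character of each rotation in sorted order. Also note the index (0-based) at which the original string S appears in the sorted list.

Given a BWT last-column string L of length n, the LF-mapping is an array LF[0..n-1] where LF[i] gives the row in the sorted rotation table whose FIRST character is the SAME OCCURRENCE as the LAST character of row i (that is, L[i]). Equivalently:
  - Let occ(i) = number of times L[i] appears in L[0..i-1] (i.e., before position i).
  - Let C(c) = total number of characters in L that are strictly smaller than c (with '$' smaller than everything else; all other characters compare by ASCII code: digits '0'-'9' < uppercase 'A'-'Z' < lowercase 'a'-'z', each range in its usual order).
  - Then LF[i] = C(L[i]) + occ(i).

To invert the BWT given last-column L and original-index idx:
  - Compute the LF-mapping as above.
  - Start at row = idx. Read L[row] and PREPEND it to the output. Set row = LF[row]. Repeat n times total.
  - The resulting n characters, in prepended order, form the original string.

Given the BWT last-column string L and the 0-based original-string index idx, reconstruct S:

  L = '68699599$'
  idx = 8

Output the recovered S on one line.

Answer: 99985966$

Derivation:
LF mapping: 2 4 3 5 6 1 7 8 0
Walk LF starting at row 8, prepending L[row]:
  step 1: row=8, L[8]='$', prepend. Next row=LF[8]=0
  step 2: row=0, L[0]='6', prepend. Next row=LF[0]=2
  step 3: row=2, L[2]='6', prepend. Next row=LF[2]=3
  step 4: row=3, L[3]='9', prepend. Next row=LF[3]=5
  step 5: row=5, L[5]='5', prepend. Next row=LF[5]=1
  step 6: row=1, L[1]='8', prepend. Next row=LF[1]=4
  step 7: row=4, L[4]='9', prepend. Next row=LF[4]=6
  step 8: row=6, L[6]='9', prepend. Next row=LF[6]=7
  step 9: row=7, L[7]='9', prepend. Next row=LF[7]=8
Reversed output: 99985966$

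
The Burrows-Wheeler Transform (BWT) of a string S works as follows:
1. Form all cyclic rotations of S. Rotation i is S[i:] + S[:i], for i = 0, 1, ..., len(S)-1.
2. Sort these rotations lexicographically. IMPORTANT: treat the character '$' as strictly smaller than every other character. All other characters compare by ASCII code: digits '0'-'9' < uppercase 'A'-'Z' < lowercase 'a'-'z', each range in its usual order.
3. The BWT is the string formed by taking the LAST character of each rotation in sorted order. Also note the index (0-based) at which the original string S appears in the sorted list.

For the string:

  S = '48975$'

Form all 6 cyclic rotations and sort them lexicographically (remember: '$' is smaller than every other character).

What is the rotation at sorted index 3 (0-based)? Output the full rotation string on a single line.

Answer: 75$489

Derivation:
All 6 rotations (rotation i = S[i:]+S[:i]):
  rot[0] = 48975$
  rot[1] = 8975$4
  rot[2] = 975$48
  rot[3] = 75$489
  rot[4] = 5$4897
  rot[5] = $48975
Sorted (with $ < everything):
  sorted[0] = $48975
  sorted[1] = 48975$
  sorted[2] = 5$4897
  sorted[3] = 75$489
  sorted[4] = 8975$4
  sorted[5] = 975$48
sorted[3] = 75$489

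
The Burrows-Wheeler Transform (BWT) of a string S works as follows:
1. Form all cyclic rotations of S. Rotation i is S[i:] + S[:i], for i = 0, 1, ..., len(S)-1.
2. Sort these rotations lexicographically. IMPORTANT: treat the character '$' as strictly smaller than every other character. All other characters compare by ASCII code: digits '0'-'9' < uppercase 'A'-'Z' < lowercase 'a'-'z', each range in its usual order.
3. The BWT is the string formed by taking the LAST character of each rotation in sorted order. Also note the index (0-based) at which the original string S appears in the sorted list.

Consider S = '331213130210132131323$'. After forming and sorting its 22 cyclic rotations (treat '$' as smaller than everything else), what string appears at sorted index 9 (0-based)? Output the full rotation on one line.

All 22 rotations (rotation i = S[i:]+S[:i]):
  rot[0] = 331213130210132131323$
  rot[1] = 31213130210132131323$3
  rot[2] = 1213130210132131323$33
  rot[3] = 213130210132131323$331
  rot[4] = 13130210132131323$3312
  rot[5] = 3130210132131323$33121
  rot[6] = 130210132131323$331213
  rot[7] = 30210132131323$3312131
  rot[8] = 0210132131323$33121313
  rot[9] = 210132131323$331213130
  rot[10] = 10132131323$3312131302
  rot[11] = 0132131323$33121313021
  rot[12] = 132131323$331213130210
  rot[13] = 32131323$3312131302101
  rot[14] = 2131323$33121313021013
  rot[15] = 131323$331213130210132
  rot[16] = 31323$3312131302101321
  rot[17] = 1323$33121313021013213
  rot[18] = 323$331213130210132131
  rot[19] = 23$3312131302101321313
  rot[20] = 3$33121313021013213132
  rot[21] = $331213130210132131323
Sorted (with $ < everything):
  sorted[0] = $331213130210132131323
  sorted[1] = 0132131323$33121313021
  sorted[2] = 0210132131323$33121313
  sorted[3] = 10132131323$3312131302
  sorted[4] = 1213130210132131323$33
  sorted[5] = 130210132131323$331213
  sorted[6] = 13130210132131323$3312
  sorted[7] = 131323$331213130210132
  sorted[8] = 132131323$331213130210
  sorted[9] = 1323$33121313021013213
  sorted[10] = 210132131323$331213130
  sorted[11] = 213130210132131323$331
  sorted[12] = 2131323$33121313021013
  sorted[13] = 23$3312131302101321313
  sorted[14] = 3$33121313021013213132
  sorted[15] = 30210132131323$3312131
  sorted[16] = 31213130210132131323$3
  sorted[17] = 3130210132131323$33121
  sorted[18] = 31323$3312131302101321
  sorted[19] = 32131323$3312131302101
  sorted[20] = 323$331213130210132131
  sorted[21] = 331213130210132131323$
sorted[9] = 1323$33121313021013213

Answer: 1323$33121313021013213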